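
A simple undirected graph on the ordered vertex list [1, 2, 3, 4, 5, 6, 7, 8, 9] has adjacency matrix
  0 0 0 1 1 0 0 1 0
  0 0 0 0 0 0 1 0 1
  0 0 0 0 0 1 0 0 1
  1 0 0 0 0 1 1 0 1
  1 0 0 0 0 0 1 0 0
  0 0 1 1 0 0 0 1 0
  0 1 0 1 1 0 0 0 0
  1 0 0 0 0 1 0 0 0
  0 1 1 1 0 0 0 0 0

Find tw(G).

A width-3 tree decomposition is:
Bags: B1 = {2, 5, 7, 9}  B2 = {4, 5, 7, 9}  B3 = {1, 4, 5, 9}  B4 = {1, 3, 4, 9}  B5 = {1, 3, 4, 6}  B6 = {1, 3, 6, 8}
Tree: B1–B2, B2–B3, B3–B4, B4–B5, B5–B6
The largest bag has 4 vertices, giving width 3; this decomposition certifies tw(G) ≤ 3. For the lower bound: the 4 vertex sets {2,5,7}, {9}, {4}, {1,3,6,8} are disjoint, each induces a connected subgraph, and every pair is joined by at least one edge of G. Contracting each set to a single vertex therefore yields K_{4} as a minor, and since treewidth is minor-monotone, tw(G) ≥ tw(K_{4}) = 3. The upper and lower bounds meet at 3, so that is the treewidth.

3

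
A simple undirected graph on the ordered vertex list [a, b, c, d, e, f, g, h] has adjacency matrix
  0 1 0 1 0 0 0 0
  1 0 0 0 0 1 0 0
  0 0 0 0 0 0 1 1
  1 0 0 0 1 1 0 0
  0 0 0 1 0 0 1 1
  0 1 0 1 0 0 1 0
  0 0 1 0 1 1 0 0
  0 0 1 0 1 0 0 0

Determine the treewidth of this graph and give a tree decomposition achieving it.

Treewidth 2.
One optimal decomposition is:
Bags: B1 = {c, e, h}  B2 = {c, e, g}  B3 = {d, e, g}  B4 = {d, f, g}  B5 = {a, d, f}  B6 = {a, b, f}
Tree: B1–B2, B2–B3, B3–B4, B4–B5, B5–B6

Each bag holds 3 vertices, so the decomposition has width 2, which upper-bounds the treewidth. Since h–c–g–e–h is a cycle in G, G is not acyclic. Forests are exactly the graphs of treewidth ≤ 1, so tw(G) ≥ 2. Combining the bounds, tw(G) = 2.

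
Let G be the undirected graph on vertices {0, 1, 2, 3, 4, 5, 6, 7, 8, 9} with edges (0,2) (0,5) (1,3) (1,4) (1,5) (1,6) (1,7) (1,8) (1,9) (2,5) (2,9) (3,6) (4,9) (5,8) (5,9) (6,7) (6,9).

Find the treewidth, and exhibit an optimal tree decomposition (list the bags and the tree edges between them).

Each bag holds 3 vertices, so the decomposition has width 2, which upper-bounds the treewidth. For the lower bound, the 3 vertices {0, 2, 5} are pairwise adjacent, and any tree decomposition puts a clique entirely inside one bag — forcing width ≥ 2. Hence tw(G) = 2 exactly.

Treewidth 2.
Bags: B1 = {1, 5, 9}  B2 = {1, 5, 8}  B3 = {1, 6, 9}  B4 = {1, 6, 7}  B5 = {2, 5, 9}  B6 = {1, 4, 9}  B7 = {1, 3, 6}  B8 = {0, 2, 5}
Tree: B1–B2, B1–B3, B3–B4, B1–B5, B1–B6, B3–B7, B5–B8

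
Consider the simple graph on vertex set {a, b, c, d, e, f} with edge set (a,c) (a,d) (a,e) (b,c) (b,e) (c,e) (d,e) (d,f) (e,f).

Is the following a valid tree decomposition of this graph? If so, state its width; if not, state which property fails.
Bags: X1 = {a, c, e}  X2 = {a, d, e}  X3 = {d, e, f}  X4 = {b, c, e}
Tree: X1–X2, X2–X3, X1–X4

Yes; width 2.

Every vertex of G appears in some bag (union = {a, b, c, d, e, f}); every edge is covered by a bag; and for each vertex v the set of bags containing v is connected in the bag tree. The decomposition is therefore valid. The largest bag has 3 vertices, so the width is 2.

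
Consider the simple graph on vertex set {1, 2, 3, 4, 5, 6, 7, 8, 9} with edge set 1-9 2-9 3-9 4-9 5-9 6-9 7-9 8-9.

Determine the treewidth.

A width-1 tree decomposition is:
Bags: B1 = {4, 9}  B2 = {1, 9}  B3 = {2, 9}  B4 = {7, 9}  B5 = {6, 9}  B6 = {5, 9}  B7 = {3, 9}  B8 = {8, 9}
Tree: B1–B2, B1–B3, B3–B4, B4–B5, B1–B6, B2–B7, B2–B8
The largest bag has 2 vertices, giving width 1; this decomposition certifies tw(G) ≤ 1. Any graph with an edge has treewidth ≥ 1, and G has the edge 4–9. Combining the bounds, tw(G) = 1.

1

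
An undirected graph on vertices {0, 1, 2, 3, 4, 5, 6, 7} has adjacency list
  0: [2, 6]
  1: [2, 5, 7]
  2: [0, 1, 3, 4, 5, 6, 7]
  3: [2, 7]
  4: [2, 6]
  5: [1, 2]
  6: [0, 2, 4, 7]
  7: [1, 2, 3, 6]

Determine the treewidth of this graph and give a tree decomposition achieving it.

The largest bag has 3 vertices, giving width 2; this decomposition certifies tw(G) ≤ 2. For the lower bound, the 3 vertices {1, 2, 5} are pairwise adjacent, and any tree decomposition puts a clique entirely inside one bag — forcing width ≥ 2. Combining the bounds, tw(G) = 2.

Treewidth 2.
Bags: B1 = {2, 3, 7}  B2 = {1, 2, 7}  B3 = {2, 6, 7}  B4 = {0, 2, 6}  B5 = {2, 4, 6}  B6 = {1, 2, 5}
Tree: B1–B2, B1–B3, B3–B4, B4–B5, B2–B6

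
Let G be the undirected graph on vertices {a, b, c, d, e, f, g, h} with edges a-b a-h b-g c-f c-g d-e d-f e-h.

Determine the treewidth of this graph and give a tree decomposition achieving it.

Every bag has size at most 3, so the width is 3 − 1 = 2 and tw(G) ≤ 2. For the lower bound, G contains the cycle g–c–f–d–e–h–a–b–g, so G is not a forest; only forests have treewidth ≤ 1, hence tw(G) ≥ 2. Hence tw(G) = 2 exactly.

Treewidth 2.
One such decomposition:
Bags: B1 = {c, f, g}  B2 = {d, f, g}  B3 = {d, e, g}  B4 = {e, g, h}  B5 = {a, g, h}  B6 = {a, b, g}
Tree: B1–B2, B2–B3, B3–B4, B4–B5, B5–B6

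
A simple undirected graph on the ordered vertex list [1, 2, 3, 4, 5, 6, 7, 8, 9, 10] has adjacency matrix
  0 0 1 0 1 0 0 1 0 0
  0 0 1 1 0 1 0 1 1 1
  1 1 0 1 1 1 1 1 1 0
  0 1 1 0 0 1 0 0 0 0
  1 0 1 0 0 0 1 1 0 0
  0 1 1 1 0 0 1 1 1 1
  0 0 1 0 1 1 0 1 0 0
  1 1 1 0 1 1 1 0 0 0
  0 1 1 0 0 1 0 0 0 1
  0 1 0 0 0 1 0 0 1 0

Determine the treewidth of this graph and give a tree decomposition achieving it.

Every bag has size at most 4, so the width is 4 − 1 = 3 and tw(G) ≤ 3. For the lower bound, the 4 vertices {2, 6, 9, 10} are pairwise adjacent, and any tree decomposition puts a clique entirely inside one bag — forcing width ≥ 3. Combining the bounds, tw(G) = 3.

Treewidth 3.
Bags: B1 = {2, 3, 6, 8}  B2 = {2, 3, 4, 6}  B3 = {3, 6, 7, 8}  B4 = {2, 3, 6, 9}  B5 = {3, 5, 7, 8}  B6 = {1, 3, 5, 8}  B7 = {2, 6, 9, 10}
Tree: B1–B2, B1–B3, B2–B4, B3–B5, B5–B6, B4–B7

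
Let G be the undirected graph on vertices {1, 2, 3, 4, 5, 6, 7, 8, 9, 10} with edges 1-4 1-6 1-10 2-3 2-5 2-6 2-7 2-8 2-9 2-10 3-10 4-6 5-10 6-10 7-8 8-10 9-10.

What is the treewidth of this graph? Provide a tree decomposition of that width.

Treewidth 2.
One such decomposition:
Bags: B1 = {2, 8, 10}  B2 = {2, 6, 10}  B3 = {2, 7, 8}  B4 = {2, 3, 10}  B5 = {1, 6, 10}  B6 = {2, 9, 10}  B7 = {2, 5, 10}  B8 = {1, 4, 6}
Tree: B1–B2, B1–B3, B1–B4, B2–B5, B4–B6, B6–B7, B5–B8

Every bag has size at most 3, so the width is 3 − 1 = 2 and tw(G) ≤ 2. For the lower bound, the 3 vertices {1, 6, 10} are pairwise adjacent, and any tree decomposition puts a clique entirely inside one bag — forcing width ≥ 2. The upper and lower bounds meet at 2, so that is the treewidth.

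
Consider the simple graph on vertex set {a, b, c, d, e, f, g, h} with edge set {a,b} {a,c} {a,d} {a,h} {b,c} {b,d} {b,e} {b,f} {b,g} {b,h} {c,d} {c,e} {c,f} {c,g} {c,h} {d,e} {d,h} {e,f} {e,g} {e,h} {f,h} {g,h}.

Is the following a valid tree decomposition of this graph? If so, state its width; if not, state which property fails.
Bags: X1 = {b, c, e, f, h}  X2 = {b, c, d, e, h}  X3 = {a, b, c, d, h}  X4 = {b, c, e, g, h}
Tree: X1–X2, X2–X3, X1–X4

Every vertex of G appears in some bag (union = {a, b, c, d, e, f, g, h}); every edge is covered by a bag; and for each vertex v the set of bags containing v is connected in the bag tree. The decomposition is therefore valid. The largest bag has 5 vertices, so the width is 4.

Yes; width 4.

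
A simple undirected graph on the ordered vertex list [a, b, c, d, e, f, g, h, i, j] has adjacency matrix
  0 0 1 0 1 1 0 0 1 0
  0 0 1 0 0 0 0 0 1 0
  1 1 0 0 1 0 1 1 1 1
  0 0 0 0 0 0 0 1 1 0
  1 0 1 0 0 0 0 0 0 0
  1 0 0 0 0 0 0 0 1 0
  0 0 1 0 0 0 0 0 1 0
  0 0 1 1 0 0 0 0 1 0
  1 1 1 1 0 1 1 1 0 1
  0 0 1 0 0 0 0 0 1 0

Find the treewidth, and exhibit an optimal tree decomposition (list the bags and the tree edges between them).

Every bag has size at most 3, so the width is 3 − 1 = 2 and tw(G) ≤ 2. Conversely, {a, c, e} is a clique of size 3, and the vertices of any clique must share a bag in every tree decomposition; so some bag has ≥ 3 vertices and tw(G) ≥ 2. The upper and lower bounds meet at 2, so that is the treewidth.

Treewidth 2.
One optimal decomposition is:
Bags: B1 = {c, h, i}  B2 = {c, g, i}  B3 = {d, h, i}  B4 = {a, c, i}  B5 = {a, c, e}  B6 = {a, f, i}  B7 = {c, i, j}  B8 = {b, c, i}
Tree: B1–B2, B1–B3, B2–B4, B4–B5, B4–B6, B2–B7, B2–B8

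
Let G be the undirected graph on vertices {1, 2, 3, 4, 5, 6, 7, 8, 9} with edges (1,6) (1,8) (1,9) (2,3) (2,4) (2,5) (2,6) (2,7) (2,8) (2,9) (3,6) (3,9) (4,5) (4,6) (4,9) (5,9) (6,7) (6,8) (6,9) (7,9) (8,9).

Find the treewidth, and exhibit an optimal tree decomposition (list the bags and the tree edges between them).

Every bag has size at most 4, so the width is 4 − 1 = 3 and tw(G) ≤ 3. On the other hand G contains the 4-clique {1, 6, 8, 9}. A clique must lie in a single bag of any decomposition, so no decomposition can have width below 3. Therefore the treewidth is 3.

Treewidth 3.
One such decomposition:
Bags: B1 = {2, 6, 8, 9}  B2 = {2, 6, 7, 9}  B3 = {1, 6, 8, 9}  B4 = {2, 4, 6, 9}  B5 = {2, 4, 5, 9}  B6 = {2, 3, 6, 9}
Tree: B1–B2, B1–B3, B1–B4, B4–B5, B2–B6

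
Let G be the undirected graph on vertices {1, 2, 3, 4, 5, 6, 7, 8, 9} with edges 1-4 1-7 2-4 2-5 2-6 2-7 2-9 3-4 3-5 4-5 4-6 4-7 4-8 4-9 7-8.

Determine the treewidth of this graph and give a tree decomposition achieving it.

Every bag has size at most 3, so the width is 3 − 1 = 2 and tw(G) ≤ 2. Conversely, {4, 7, 8} is a clique of size 3, and the vertices of any clique must share a bag in every tree decomposition; so some bag has ≥ 3 vertices and tw(G) ≥ 2. The upper and lower bounds meet at 2, so that is the treewidth.

Treewidth 2.
One such decomposition:
Bags: B1 = {2, 4, 9}  B2 = {2, 4, 5}  B3 = {3, 4, 5}  B4 = {2, 4, 7}  B5 = {1, 4, 7}  B6 = {2, 4, 6}  B7 = {4, 7, 8}
Tree: B1–B2, B2–B3, B1–B4, B4–B5, B4–B6, B5–B7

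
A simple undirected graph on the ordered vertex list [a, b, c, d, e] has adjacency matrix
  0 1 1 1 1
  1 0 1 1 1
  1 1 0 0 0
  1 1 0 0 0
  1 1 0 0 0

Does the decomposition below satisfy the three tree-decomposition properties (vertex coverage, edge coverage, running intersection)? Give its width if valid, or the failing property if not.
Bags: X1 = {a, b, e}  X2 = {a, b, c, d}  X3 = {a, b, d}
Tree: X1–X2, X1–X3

No — bags containing vertex d are not connected in the tree.

A tree decomposition must satisfy three properties: every vertex lies in some bag; for every edge, both endpoints lie together in some bag; and for every vertex, the bags containing it form a connected subtree. Here bags containing vertex d are not connected in the tree, so the decomposition is invalid.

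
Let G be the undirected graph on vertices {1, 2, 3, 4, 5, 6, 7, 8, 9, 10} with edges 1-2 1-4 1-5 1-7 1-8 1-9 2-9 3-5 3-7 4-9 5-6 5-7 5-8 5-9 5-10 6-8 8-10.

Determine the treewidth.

A width-2 tree decomposition is:
Bags: B1 = {1, 5, 9}  B2 = {1, 5, 7}  B3 = {1, 5, 8}  B4 = {5, 8, 10}  B5 = {3, 5, 7}  B6 = {5, 6, 8}  B7 = {1, 2, 9}  B8 = {1, 4, 9}
Tree: B1–B2, B1–B3, B3–B4, B2–B5, B3–B6, B1–B7, B1–B8
Every bag has size at most 3, so the width is 3 − 1 = 2 and tw(G) ≤ 2. Conversely, {1, 2, 9} is a clique of size 3, and the vertices of any clique must share a bag in every tree decomposition; so some bag has ≥ 3 vertices and tw(G) ≥ 2. The upper and lower bounds meet at 2, so that is the treewidth.

2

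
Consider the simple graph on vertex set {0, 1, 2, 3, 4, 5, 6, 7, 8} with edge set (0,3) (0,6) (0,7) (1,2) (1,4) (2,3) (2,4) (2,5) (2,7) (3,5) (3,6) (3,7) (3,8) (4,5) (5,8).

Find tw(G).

A width-2 tree decomposition is:
Bags: B1 = {2, 3, 5}  B2 = {2, 4, 5}  B3 = {1, 2, 4}  B4 = {3, 5, 8}  B5 = {2, 3, 7}  B6 = {0, 3, 7}  B7 = {0, 3, 6}
Tree: B1–B2, B2–B3, B1–B4, B1–B5, B5–B6, B6–B7
Every bag has size at most 3, so the width is 3 − 1 = 2 and tw(G) ≤ 2. For the lower bound, the 3 vertices {1, 2, 4} are pairwise adjacent, and any tree decomposition puts a clique entirely inside one bag — forcing width ≥ 2. Therefore the treewidth is 2.

2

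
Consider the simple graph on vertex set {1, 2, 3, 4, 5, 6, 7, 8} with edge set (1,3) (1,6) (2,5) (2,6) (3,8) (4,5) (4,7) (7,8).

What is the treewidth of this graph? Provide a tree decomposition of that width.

Treewidth 2.
One such decomposition:
Bags: B1 = {1, 2, 6}  B2 = {1, 2, 5}  B3 = {1, 4, 5}  B4 = {1, 4, 7}  B5 = {1, 7, 8}  B6 = {1, 3, 8}
Tree: B1–B2, B2–B3, B3–B4, B4–B5, B5–B6

The largest bag has 3 vertices, giving width 2; this decomposition certifies tw(G) ≤ 2. The edges 1–6–2–5–4–7–8–3–1 form a cycle, so G is not a tree and its treewidth is at least 2. Therefore the treewidth is 2.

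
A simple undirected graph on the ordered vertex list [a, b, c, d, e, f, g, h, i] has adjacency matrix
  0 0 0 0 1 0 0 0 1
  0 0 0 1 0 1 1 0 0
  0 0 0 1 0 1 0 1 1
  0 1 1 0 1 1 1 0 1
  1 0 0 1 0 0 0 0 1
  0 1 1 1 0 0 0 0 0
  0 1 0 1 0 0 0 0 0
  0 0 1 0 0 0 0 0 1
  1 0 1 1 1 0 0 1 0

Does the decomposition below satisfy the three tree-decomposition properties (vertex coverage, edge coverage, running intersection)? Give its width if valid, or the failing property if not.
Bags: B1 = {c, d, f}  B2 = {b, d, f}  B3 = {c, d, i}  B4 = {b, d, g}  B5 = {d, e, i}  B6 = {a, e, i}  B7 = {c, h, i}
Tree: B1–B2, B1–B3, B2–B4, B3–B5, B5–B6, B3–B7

Checking the three conditions: (i) the bags cover all of {a, b, c, d, e, f, g, h, i}; (ii) for each edge, some bag contains both endpoints; (iii) the bags containing any fixed vertex form a subtree. All hold, so the decomposition is valid with width 3 − 1 = 2.

Yes; width 2.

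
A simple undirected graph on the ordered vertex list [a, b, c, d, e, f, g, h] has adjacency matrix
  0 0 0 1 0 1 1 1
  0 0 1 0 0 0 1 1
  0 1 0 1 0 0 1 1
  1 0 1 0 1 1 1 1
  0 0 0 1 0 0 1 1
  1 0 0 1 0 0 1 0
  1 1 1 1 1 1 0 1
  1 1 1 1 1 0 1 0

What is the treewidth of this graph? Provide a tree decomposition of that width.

Every bag has size at most 4, so the width is 4 − 1 = 3 and tw(G) ≤ 3. For the lower bound, the 4 vertices {d, e, g, h} are pairwise adjacent, and any tree decomposition puts a clique entirely inside one bag — forcing width ≥ 3. Combining the bounds, tw(G) = 3.

Treewidth 3.
One optimal decomposition is:
Bags: B1 = {a, d, g, h}  B2 = {a, d, f, g}  B3 = {d, e, g, h}  B4 = {c, d, g, h}  B5 = {b, c, g, h}
Tree: B1–B2, B1–B3, B1–B4, B4–B5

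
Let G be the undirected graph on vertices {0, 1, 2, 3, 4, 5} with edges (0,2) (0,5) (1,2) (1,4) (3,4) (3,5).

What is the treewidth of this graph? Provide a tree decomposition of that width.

Treewidth 2.
Bags: B1 = {0, 3, 5}  B2 = {0, 3, 4}  B3 = {0, 1, 4}  B4 = {0, 1, 2}
Tree: B1–B2, B2–B3, B3–B4

Each bag holds 3 vertices, so the decomposition has width 2, which upper-bounds the treewidth. Since 0–5–3–4–1–2–0 is a cycle in G, G is not acyclic. Forests are exactly the graphs of treewidth ≤ 1, so tw(G) ≥ 2. Hence tw(G) = 2 exactly.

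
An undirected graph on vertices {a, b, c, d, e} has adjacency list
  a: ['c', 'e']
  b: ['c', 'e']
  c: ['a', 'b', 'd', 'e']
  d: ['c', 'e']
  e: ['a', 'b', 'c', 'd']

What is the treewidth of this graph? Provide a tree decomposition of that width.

Treewidth 2.
Bags: B1 = {c, d, e}  B2 = {a, c, e}  B3 = {b, c, e}
Tree: B1–B2, B2–B3

Each bag holds 3 vertices, so the decomposition has width 2, which upper-bounds the treewidth. For the lower bound, the 3 vertices {c, d, e} are pairwise adjacent, and any tree decomposition puts a clique entirely inside one bag — forcing width ≥ 2. The upper and lower bounds meet at 2, so that is the treewidth.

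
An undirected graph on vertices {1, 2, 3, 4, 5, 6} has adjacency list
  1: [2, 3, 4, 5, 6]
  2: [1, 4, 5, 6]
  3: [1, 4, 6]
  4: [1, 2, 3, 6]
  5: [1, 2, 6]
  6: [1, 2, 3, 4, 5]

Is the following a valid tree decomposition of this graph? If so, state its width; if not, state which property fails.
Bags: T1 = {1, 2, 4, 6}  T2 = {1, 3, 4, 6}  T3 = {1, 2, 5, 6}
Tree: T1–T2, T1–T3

Vertex coverage: the bags together contain {1, 2, 3, 4, 5, 6}, the full vertex set. Edge coverage: each edge of G has both endpoints in at least one bag. Running intersection: for every vertex, the bags containing it form a connected subtree. All three properties hold, so this is a valid tree decomposition of width max|bag| − 1 = 3, and hence tw(G) ≤ 3.

Yes; width 3.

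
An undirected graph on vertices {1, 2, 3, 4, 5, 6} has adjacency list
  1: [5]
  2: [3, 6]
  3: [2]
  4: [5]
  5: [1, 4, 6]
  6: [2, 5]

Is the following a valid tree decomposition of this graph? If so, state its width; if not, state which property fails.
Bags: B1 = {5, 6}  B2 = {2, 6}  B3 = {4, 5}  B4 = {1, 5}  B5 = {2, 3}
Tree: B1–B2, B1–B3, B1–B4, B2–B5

Yes; width 1.

Checking the three conditions: (i) the bags cover all of {1, 2, 3, 4, 5, 6}; (ii) for each edge, some bag contains both endpoints; (iii) the bags containing any fixed vertex form a subtree. All hold, so the decomposition is valid with width 2 − 1 = 1.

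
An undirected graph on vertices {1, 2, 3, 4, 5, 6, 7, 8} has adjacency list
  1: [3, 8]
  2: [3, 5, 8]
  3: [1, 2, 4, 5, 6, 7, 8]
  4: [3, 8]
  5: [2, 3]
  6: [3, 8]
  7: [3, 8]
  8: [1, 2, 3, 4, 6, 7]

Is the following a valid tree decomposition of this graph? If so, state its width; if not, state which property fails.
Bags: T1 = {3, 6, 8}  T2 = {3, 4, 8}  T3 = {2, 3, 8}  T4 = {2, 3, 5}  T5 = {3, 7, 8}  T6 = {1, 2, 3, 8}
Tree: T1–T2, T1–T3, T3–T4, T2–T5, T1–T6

A tree decomposition must satisfy three properties: every vertex lies in some bag; for every edge, both endpoints lie together in some bag; and for every vertex, the bags containing it form a connected subtree. Here bags containing vertex 2 are not connected in the tree, so the decomposition is invalid.

No — bags containing vertex 2 are not connected in the tree.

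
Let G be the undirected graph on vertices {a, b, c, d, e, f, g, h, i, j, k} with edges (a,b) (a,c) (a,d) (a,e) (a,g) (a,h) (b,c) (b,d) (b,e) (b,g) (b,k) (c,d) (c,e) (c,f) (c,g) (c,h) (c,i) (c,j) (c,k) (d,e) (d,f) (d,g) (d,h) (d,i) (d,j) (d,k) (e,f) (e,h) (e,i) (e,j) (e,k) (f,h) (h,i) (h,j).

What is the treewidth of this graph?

4

A width-4 tree decomposition is:
Bags: B1 = {c, d, e, h, j}  B2 = {c, d, e, h, i}  B3 = {a, c, d, e, h}  B4 = {a, b, c, d, e}  B5 = {a, b, c, d, g}  B6 = {c, d, e, f, h}  B7 = {b, c, d, e, k}
Tree: B1–B2, B2–B3, B3–B4, B4–B5, B2–B6, B4–B7
Each bag holds 5 vertices, so the decomposition has width 4, which upper-bounds the treewidth. For the lower bound, the 5 vertices {a, b, c, d, g} are pairwise adjacent, and any tree decomposition puts a clique entirely inside one bag — forcing width ≥ 4. The upper and lower bounds meet at 4, so that is the treewidth.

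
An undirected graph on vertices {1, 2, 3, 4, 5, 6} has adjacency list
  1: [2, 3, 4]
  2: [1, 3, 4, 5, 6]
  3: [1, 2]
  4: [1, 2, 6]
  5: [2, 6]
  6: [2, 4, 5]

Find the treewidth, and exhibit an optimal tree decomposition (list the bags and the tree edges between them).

Treewidth 2.
Bags: B1 = {2, 5, 6}  B2 = {2, 4, 6}  B3 = {1, 2, 4}  B4 = {1, 2, 3}
Tree: B1–B2, B2–B3, B3–B4

The largest bag has 3 vertices, giving width 2; this decomposition certifies tw(G) ≤ 2. Conversely, {1, 2, 3} is a clique of size 3, and the vertices of any clique must share a bag in every tree decomposition; so some bag has ≥ 3 vertices and tw(G) ≥ 2. Combining the bounds, tw(G) = 2.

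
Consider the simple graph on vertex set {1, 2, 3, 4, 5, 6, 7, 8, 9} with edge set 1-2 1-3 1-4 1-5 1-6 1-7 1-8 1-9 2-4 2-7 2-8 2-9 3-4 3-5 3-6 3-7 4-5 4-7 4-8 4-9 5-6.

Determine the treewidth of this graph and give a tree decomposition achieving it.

Treewidth 3.
One optimal decomposition is:
Bags: B1 = {1, 2, 4, 7}  B2 = {1, 2, 4, 8}  B3 = {1, 2, 4, 9}  B4 = {1, 3, 4, 7}  B5 = {1, 3, 4, 5}  B6 = {1, 3, 5, 6}
Tree: B1–B2, B1–B3, B1–B4, B4–B5, B5–B6

Every bag has size at most 4, so the width is 4 − 1 = 3 and tw(G) ≤ 3. On the other hand G contains the 4-clique {1, 2, 4, 8}. A clique must lie in a single bag of any decomposition, so no decomposition can have width below 3. The upper and lower bounds meet at 3, so that is the treewidth.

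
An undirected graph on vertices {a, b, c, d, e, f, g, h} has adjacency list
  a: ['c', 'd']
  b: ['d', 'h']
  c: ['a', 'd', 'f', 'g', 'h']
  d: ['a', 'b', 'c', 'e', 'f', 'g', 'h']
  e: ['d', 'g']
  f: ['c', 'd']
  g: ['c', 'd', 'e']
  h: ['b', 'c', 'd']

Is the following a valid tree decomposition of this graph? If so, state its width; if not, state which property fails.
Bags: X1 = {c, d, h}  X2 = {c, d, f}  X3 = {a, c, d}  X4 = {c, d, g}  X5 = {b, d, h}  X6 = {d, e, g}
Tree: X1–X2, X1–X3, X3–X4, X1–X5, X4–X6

Vertex coverage: the bags together contain {a, b, c, d, e, f, g, h}, the full vertex set. Edge coverage: each edge of G has both endpoints in at least one bag. Running intersection: for every vertex, the bags containing it form a connected subtree. All three properties hold, so this is a valid tree decomposition of width max|bag| − 1 = 2, and hence tw(G) ≤ 2.

Yes; width 2.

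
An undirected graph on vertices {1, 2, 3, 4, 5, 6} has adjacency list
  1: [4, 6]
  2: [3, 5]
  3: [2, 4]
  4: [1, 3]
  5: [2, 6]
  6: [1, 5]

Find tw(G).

2

A width-2 tree decomposition is:
Bags: B1 = {2, 5, 6}  B2 = {1, 2, 6}  B3 = {1, 2, 4}  B4 = {2, 3, 4}
Tree: B1–B2, B2–B3, B3–B4
The largest bag has 3 vertices, giving width 2; this decomposition certifies tw(G) ≤ 2. The edges 2–5–6–1–4–3–2 form a cycle, so G is not a tree and its treewidth is at least 2. The upper and lower bounds meet at 2, so that is the treewidth.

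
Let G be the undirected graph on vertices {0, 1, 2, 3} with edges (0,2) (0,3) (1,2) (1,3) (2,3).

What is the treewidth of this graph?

A width-2 tree decomposition is:
Bags: B1 = {1, 2, 3}  B2 = {0, 2, 3}
Tree: B1–B2
Each bag holds 3 vertices, so the decomposition has width 2, which upper-bounds the treewidth. On the other hand G contains the 3-clique {0, 2, 3}. A clique must lie in a single bag of any decomposition, so no decomposition can have width below 2. Combining the bounds, tw(G) = 2.

2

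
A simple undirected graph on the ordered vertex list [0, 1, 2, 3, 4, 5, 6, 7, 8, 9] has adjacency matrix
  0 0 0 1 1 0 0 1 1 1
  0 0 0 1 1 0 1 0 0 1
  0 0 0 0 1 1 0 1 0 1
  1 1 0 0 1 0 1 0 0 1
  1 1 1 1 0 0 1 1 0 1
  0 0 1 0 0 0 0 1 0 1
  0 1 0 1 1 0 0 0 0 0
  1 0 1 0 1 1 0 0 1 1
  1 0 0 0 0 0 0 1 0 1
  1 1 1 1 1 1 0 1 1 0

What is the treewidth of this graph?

3

A width-3 tree decomposition is:
Bags: B1 = {0, 3, 4, 9}  B2 = {0, 4, 7, 9}  B3 = {2, 4, 7, 9}  B4 = {1, 3, 4, 9}  B5 = {1, 3, 4, 6}  B6 = {0, 7, 8, 9}  B7 = {2, 5, 7, 9}
Tree: B1–B2, B2–B3, B1–B4, B4–B5, B2–B6, B3–B7
The largest bag has 4 vertices, giving width 3; this decomposition certifies tw(G) ≤ 3. Conversely, {0, 7, 8, 9} is a clique of size 4, and the vertices of any clique must share a bag in every tree decomposition; so some bag has ≥ 4 vertices and tw(G) ≥ 3. Hence tw(G) = 3 exactly.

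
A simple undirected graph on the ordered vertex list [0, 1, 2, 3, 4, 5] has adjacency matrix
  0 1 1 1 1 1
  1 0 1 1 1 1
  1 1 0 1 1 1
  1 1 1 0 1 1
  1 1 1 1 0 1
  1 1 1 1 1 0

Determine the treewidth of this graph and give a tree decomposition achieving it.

A single bag containing all 6 vertices is trivially a valid decomposition of width 5. Conversely, {0, 1, 2, 3, 4, 5} is a clique of size 6, and the vertices of any clique must share a bag in every tree decomposition; so some bag has ≥ 6 vertices and tw(G) ≥ 5. Combining the bounds, tw(G) = 5.

Treewidth 5.
Bags: B1 = {0, 1, 2, 3, 4, 5}
Tree: (single bag)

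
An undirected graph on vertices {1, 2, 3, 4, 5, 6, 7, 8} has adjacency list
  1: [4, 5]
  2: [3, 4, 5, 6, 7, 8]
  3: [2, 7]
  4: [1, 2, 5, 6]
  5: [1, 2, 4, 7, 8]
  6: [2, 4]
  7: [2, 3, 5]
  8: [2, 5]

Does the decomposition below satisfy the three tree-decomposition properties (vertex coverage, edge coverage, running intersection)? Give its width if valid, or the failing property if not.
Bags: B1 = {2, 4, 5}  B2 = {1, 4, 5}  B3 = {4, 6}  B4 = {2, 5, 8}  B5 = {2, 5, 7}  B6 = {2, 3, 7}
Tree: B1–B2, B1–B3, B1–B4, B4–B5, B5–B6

A tree decomposition must satisfy three properties: every vertex lies in some bag; for every edge, both endpoints lie together in some bag; and for every vertex, the bags containing it form a connected subtree. Here edge (2,6) lies in no bag, so the decomposition is invalid.

No — edge (2,6) lies in no bag.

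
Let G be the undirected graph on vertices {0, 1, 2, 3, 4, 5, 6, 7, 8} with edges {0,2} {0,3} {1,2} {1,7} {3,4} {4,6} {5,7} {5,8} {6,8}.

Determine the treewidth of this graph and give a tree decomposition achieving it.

Every bag has size at most 3, so the width is 3 − 1 = 2 and tw(G) ≤ 2. Since 3–0–2–1–7–5–8–6–4–3 is a cycle in G, G is not acyclic. Forests are exactly the graphs of treewidth ≤ 1, so tw(G) ≥ 2. Therefore the treewidth is 2.

Treewidth 2.
One such decomposition:
Bags: B1 = {0, 2, 3}  B2 = {1, 2, 3}  B3 = {1, 3, 7}  B4 = {3, 5, 7}  B5 = {3, 5, 8}  B6 = {3, 6, 8}  B7 = {3, 4, 6}
Tree: B1–B2, B2–B3, B3–B4, B4–B5, B5–B6, B6–B7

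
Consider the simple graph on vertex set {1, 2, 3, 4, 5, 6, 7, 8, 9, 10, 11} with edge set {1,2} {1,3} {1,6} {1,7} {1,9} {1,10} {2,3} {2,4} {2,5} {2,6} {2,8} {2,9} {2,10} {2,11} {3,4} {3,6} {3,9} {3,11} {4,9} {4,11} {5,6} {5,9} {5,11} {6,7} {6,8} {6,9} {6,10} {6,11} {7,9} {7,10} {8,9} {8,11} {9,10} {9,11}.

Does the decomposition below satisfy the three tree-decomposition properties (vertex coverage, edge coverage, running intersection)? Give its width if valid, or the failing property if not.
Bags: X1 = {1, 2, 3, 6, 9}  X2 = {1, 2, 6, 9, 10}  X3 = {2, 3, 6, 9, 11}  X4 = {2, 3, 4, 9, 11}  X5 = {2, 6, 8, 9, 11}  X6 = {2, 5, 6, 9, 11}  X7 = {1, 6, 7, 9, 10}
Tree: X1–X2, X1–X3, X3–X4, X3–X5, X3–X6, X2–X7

Every vertex of G appears in some bag (union = {1, 2, 3, 4, 5, 6, 7, 8, 9, 10, 11}); every edge is covered by a bag; and for each vertex v the set of bags containing v is connected in the bag tree. The decomposition is therefore valid. The largest bag has 5 vertices, so the width is 4.

Yes; width 4.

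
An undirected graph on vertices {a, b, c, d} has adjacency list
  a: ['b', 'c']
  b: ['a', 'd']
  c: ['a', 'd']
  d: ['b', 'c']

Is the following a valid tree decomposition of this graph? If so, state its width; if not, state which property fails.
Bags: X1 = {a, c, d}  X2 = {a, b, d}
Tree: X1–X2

Every vertex of G appears in some bag (union = {a, b, c, d}); every edge is covered by a bag; and for each vertex v the set of bags containing v is connected in the bag tree. The decomposition is therefore valid. The largest bag has 3 vertices, so the width is 2.

Yes; width 2.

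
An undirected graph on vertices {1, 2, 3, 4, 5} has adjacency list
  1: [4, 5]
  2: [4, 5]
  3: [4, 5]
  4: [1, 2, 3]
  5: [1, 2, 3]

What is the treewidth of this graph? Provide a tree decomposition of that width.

Treewidth 2.
One optimal decomposition is:
Bags: B1 = {1, 4, 5}  B2 = {3, 4, 5}  B3 = {2, 4, 5}
Tree: B1–B2, B2–B3

The largest bag has 3 vertices, giving width 2; this decomposition certifies tw(G) ≤ 2. For the lower bound, G contains the cycle 1–5–3–4–1, so G is not a forest; only forests have treewidth ≤ 1, hence tw(G) ≥ 2. Combining the bounds, tw(G) = 2.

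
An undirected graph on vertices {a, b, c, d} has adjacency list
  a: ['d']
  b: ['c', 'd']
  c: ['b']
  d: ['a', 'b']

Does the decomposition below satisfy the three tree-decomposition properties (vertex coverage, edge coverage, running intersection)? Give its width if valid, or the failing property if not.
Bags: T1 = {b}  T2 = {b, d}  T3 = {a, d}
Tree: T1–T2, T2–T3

No — vertex c appears in no bag.

A tree decomposition must satisfy three properties: every vertex lies in some bag; for every edge, both endpoints lie together in some bag; and for every vertex, the bags containing it form a connected subtree. Here vertex c appears in no bag, so the decomposition is invalid.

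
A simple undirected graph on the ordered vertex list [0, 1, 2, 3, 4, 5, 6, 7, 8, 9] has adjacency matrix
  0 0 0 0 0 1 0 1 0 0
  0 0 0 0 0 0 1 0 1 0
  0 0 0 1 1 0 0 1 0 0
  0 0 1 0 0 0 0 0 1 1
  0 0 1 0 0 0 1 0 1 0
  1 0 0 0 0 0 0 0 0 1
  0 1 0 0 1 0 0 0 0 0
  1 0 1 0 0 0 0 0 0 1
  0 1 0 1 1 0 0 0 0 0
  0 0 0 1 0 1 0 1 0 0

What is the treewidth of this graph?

A width-2 tree decomposition is:
Bags: B1 = {0, 5, 9}  B2 = {0, 7, 9}  B3 = {3, 7, 9}  B4 = {2, 3, 7}  B5 = {2, 3, 8}  B6 = {2, 4, 8}  B7 = {1, 4, 8}  B8 = {1, 4, 6}
Tree: B1–B2, B2–B3, B3–B4, B4–B5, B5–B6, B6–B7, B7–B8
The largest bag has 3 vertices, giving width 2; this decomposition certifies tw(G) ≤ 2. The edges 5–0–7–9–5 form a cycle, so G is not a tree and its treewidth is at least 2. The upper and lower bounds meet at 2, so that is the treewidth.

2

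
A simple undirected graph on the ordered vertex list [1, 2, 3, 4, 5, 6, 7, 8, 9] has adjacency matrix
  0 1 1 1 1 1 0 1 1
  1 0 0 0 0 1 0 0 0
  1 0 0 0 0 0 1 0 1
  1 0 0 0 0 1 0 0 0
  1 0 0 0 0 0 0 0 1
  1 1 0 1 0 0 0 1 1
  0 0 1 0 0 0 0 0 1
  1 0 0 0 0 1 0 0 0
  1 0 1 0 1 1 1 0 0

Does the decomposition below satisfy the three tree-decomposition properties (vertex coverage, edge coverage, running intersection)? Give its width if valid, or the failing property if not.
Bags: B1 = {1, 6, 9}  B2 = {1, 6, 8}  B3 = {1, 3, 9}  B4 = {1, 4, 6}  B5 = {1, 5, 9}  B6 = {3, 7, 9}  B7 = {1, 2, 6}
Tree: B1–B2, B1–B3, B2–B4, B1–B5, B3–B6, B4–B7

Yes; width 2.

Vertex coverage: the bags together contain {1, 2, 3, 4, 5, 6, 7, 8, 9}, the full vertex set. Edge coverage: each edge of G has both endpoints in at least one bag. Running intersection: for every vertex, the bags containing it form a connected subtree. All three properties hold, so this is a valid tree decomposition of width max|bag| − 1 = 2, and hence tw(G) ≤ 2.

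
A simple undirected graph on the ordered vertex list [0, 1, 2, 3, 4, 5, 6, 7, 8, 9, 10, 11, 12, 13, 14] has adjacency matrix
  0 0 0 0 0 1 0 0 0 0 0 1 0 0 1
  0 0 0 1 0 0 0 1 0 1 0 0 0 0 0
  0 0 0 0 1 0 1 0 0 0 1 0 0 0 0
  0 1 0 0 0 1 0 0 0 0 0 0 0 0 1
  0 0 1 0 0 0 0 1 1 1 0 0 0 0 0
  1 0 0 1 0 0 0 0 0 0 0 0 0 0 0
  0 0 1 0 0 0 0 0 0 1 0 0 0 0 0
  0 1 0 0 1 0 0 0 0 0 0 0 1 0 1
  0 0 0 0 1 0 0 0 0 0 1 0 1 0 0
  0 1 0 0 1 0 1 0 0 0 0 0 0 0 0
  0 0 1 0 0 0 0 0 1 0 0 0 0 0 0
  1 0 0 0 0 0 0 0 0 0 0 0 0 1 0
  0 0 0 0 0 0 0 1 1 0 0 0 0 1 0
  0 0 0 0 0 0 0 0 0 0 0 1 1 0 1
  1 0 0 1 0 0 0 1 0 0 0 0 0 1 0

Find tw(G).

3

A width-3 tree decomposition is:
Bags: B1 = {0, 3, 5, 11}  B2 = {0, 3, 11, 14}  B3 = {3, 11, 13, 14}  B4 = {1, 3, 13, 14}  B5 = {1, 7, 13, 14}  B6 = {1, 7, 12, 13}  B7 = {1, 7, 9, 12}  B8 = {4, 7, 9, 12}  B9 = {4, 8, 9, 12}  B10 = {4, 6, 8, 9}  B11 = {2, 4, 6, 8}  B12 = {2, 6, 8, 10}
Tree: B1–B2, B2–B3, B3–B4, B4–B5, B5–B6, B6–B7, B7–B8, B8–B9, B9–B10, B10–B11, B11–B12
Every bag has size at most 4, so the width is 4 − 1 = 3 and tw(G) ≤ 3. For the lower bound: the 4 vertex sets {0,5,11}, {3}, {14}, {1,7,12,13} are disjoint, each induces a connected subgraph, and every pair is joined by at least one edge of G. Contracting each set to a single vertex therefore yields K_{4} as a minor, and since treewidth is minor-monotone, tw(G) ≥ tw(K_{4}) = 3. Combining the bounds, tw(G) = 3.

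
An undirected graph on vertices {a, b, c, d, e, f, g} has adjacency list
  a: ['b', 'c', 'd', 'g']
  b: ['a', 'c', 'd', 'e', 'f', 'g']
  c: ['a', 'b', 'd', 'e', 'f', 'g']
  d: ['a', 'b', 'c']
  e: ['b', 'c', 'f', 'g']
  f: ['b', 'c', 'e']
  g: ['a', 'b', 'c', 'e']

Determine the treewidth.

A width-3 tree decomposition is:
Bags: B1 = {a, b, c, g}  B2 = {b, c, e, g}  B3 = {b, c, e, f}  B4 = {a, b, c, d}
Tree: B1–B2, B2–B3, B1–B4
The largest bag has 4 vertices, giving width 3; this decomposition certifies tw(G) ≤ 3. On the other hand G contains the 4-clique {a, b, c, d}. A clique must lie in a single bag of any decomposition, so no decomposition can have width below 3. Combining the bounds, tw(G) = 3.

3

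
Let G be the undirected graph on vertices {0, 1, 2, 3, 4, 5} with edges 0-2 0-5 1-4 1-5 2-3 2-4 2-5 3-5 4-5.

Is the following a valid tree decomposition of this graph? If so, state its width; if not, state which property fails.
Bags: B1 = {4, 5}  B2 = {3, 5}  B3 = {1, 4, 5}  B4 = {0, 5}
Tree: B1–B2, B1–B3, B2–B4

A tree decomposition must satisfy three properties: every vertex lies in some bag; for every edge, both endpoints lie together in some bag; and for every vertex, the bags containing it form a connected subtree. Here vertex 2 appears in no bag, so the decomposition is invalid.

No — vertex 2 appears in no bag.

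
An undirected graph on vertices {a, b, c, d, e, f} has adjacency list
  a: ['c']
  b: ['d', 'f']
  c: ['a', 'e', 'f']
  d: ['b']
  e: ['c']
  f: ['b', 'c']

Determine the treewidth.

A width-1 tree decomposition is:
Bags: B1 = {c, f}  B2 = {b, f}  B3 = {c, e}  B4 = {a, c}  B5 = {b, d}
Tree: B1–B2, B1–B3, B1–B4, B2–B5
Every bag has size at most 2, so the width is 2 − 1 = 1 and tw(G) ≤ 1. Any graph with an edge has treewidth ≥ 1, and G has the edge c–f. Combining the bounds, tw(G) = 1.

1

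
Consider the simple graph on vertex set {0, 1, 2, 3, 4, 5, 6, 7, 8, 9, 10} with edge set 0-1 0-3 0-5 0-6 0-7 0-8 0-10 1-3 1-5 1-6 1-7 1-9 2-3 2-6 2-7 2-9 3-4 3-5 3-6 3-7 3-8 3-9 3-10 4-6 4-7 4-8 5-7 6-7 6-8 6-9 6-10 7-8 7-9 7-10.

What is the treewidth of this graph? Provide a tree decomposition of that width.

Treewidth 4.
One optimal decomposition is:
Bags: B1 = {0, 1, 3, 5, 7}  B2 = {0, 1, 3, 6, 7}  B3 = {0, 3, 6, 7, 10}  B4 = {1, 3, 6, 7, 9}  B5 = {0, 3, 6, 7, 8}  B6 = {2, 3, 6, 7, 9}  B7 = {3, 4, 6, 7, 8}
Tree: B1–B2, B2–B3, B2–B4, B2–B5, B4–B6, B5–B7

The largest bag has 5 vertices, giving width 4; this decomposition certifies tw(G) ≤ 4. Conversely, {0, 1, 3, 5, 7} is a clique of size 5, and the vertices of any clique must share a bag in every tree decomposition; so some bag has ≥ 5 vertices and tw(G) ≥ 4. The upper and lower bounds meet at 4, so that is the treewidth.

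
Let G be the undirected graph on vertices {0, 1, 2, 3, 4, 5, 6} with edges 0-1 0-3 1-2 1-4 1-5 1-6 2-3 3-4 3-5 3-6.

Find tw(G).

A width-2 tree decomposition is:
Bags: B1 = {1, 3, 5}  B2 = {1, 3, 4}  B3 = {0, 1, 3}  B4 = {1, 2, 3}  B5 = {1, 3, 6}
Tree: B1–B2, B2–B3, B3–B4, B4–B5
Every bag has size at most 3, so the width is 3 − 1 = 2 and tw(G) ≤ 2. For the lower bound, G contains the cycle 1–5–3–4–1, so G is not a forest; only forests have treewidth ≤ 1, hence tw(G) ≥ 2. The upper and lower bounds meet at 2, so that is the treewidth.

2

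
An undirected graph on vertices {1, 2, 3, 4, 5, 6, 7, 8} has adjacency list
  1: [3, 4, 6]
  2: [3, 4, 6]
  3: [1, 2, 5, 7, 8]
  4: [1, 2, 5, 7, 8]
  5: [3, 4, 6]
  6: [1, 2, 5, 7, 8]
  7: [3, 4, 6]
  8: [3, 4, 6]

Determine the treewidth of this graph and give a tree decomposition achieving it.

Treewidth 3.
One optimal decomposition is:
Bags: B1 = {3, 4, 6, 7}  B2 = {3, 4, 6, 8}  B3 = {3, 4, 5, 6}  B4 = {2, 3, 4, 6}  B5 = {1, 3, 4, 6}
Tree: B1–B2, B2–B3, B3–B4, B4–B5

The largest bag has 4 vertices, giving width 3; this decomposition certifies tw(G) ≤ 3. For the lower bound: the 4 vertex sets {4,7}, {6,8}, {3}, {5} are disjoint, each induces a connected subgraph, and every pair is joined by at least one edge of G. Contracting each set to a single vertex therefore yields K_{4} as a minor, and since treewidth is minor-monotone, tw(G) ≥ tw(K_{4}) = 3. Therefore the treewidth is 3.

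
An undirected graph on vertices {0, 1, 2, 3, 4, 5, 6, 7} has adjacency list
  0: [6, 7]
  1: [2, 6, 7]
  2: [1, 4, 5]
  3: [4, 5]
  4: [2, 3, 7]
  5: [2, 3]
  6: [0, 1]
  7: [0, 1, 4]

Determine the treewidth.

A width-2 tree decomposition is:
Bags: B1 = {2, 3, 5}  B2 = {2, 3, 4}  B3 = {1, 2, 4}  B4 = {1, 4, 7}  B5 = {1, 6, 7}  B6 = {0, 6, 7}
Tree: B1–B2, B2–B3, B3–B4, B4–B5, B5–B6
Every bag has size at most 3, so the width is 3 − 1 = 2 and tw(G) ≤ 2. For the lower bound, G contains the cycle 5–3–4–2–5, so G is not a forest; only forests have treewidth ≤ 1, hence tw(G) ≥ 2. The upper and lower bounds meet at 2, so that is the treewidth.

2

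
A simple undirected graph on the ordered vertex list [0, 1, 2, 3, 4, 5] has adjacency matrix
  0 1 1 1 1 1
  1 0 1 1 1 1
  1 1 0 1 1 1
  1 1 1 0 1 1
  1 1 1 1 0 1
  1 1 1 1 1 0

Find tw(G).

A width-5 tree decomposition is:
Bags: B1 = {0, 1, 2, 3, 4, 5}
Tree: (single bag)
A single bag containing all 6 vertices is trivially a valid decomposition of width 5. For the lower bound, the 6 vertices {0, 1, 2, 3, 4, 5} are pairwise adjacent, and any tree decomposition puts a clique entirely inside one bag — forcing width ≥ 5. Therefore the treewidth is 5.

5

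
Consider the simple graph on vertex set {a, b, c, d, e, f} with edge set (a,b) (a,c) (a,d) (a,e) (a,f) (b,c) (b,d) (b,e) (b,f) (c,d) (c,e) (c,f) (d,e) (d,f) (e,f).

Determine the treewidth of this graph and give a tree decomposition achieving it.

Treewidth 5.
Bags: B1 = {a, b, c, d, e, f}
Tree: (single bag)

With just one bag of size 6, the width is 6 − 1 = 5, so tw(G) ≤ 5. Conversely, {a, b, c, d, e, f} is a clique of size 6, and the vertices of any clique must share a bag in every tree decomposition; so some bag has ≥ 6 vertices and tw(G) ≥ 5. Combining the bounds, tw(G) = 5.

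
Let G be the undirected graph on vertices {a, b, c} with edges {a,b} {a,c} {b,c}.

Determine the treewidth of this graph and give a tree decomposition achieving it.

Treewidth 2.
Bags: B1 = {a, b, c}
Tree: (single bag)

With just one bag of size 3, the width is 3 − 1 = 2, so tw(G) ≤ 2. On the other hand G contains the 3-clique {a, b, c}. A clique must lie in a single bag of any decomposition, so no decomposition can have width below 2. The upper and lower bounds meet at 2, so that is the treewidth.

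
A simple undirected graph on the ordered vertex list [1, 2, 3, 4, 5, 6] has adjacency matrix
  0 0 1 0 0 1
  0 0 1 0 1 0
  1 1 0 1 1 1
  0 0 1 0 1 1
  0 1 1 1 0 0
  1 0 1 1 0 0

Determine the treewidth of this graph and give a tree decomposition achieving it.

Treewidth 2.
Bags: B1 = {3, 4, 6}  B2 = {3, 4, 5}  B3 = {2, 3, 5}  B4 = {1, 3, 6}
Tree: B1–B2, B2–B3, B1–B4

Each bag holds 3 vertices, so the decomposition has width 2, which upper-bounds the treewidth. On the other hand G contains the 3-clique {1, 3, 6}. A clique must lie in a single bag of any decomposition, so no decomposition can have width below 2. The upper and lower bounds meet at 2, so that is the treewidth.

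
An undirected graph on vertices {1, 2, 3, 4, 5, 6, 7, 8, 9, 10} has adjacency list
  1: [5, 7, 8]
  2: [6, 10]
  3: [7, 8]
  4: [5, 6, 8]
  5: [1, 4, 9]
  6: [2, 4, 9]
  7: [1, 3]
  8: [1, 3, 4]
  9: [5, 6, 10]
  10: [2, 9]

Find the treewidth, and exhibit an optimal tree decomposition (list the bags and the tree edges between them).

Each bag holds 3 vertices, so the decomposition has width 2, which upper-bounds the treewidth. Since 2–10–9–6–2 is a cycle in G, G is not acyclic. Forests are exactly the graphs of treewidth ≤ 1, so tw(G) ≥ 2. Hence tw(G) = 2 exactly.

Treewidth 2.
One such decomposition:
Bags: B1 = {2, 6, 10}  B2 = {6, 9, 10}  B3 = {4, 6, 9}  B4 = {4, 5, 9}  B5 = {4, 5, 8}  B6 = {1, 5, 8}  B7 = {1, 3, 8}  B8 = {1, 3, 7}
Tree: B1–B2, B2–B3, B3–B4, B4–B5, B5–B6, B6–B7, B7–B8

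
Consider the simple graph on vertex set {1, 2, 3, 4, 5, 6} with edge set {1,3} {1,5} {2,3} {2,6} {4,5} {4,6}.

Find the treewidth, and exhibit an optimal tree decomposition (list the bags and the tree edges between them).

Treewidth 2.
One optimal decomposition is:
Bags: B1 = {2, 4, 6}  B2 = {2, 4, 5}  B3 = {1, 2, 5}  B4 = {1, 2, 3}
Tree: B1–B2, B2–B3, B3–B4

Each bag holds 3 vertices, so the decomposition has width 2, which upper-bounds the treewidth. The edges 2–6–4–5–1–3–2 form a cycle, so G is not a tree and its treewidth is at least 2. Combining the bounds, tw(G) = 2.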